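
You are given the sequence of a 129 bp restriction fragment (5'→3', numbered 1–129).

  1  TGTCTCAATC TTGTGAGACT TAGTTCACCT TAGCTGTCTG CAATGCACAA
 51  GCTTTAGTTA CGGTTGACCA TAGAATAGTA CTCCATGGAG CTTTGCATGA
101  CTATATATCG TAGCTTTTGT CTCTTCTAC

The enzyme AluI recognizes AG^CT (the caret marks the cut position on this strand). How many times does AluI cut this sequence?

AGCT occurs starting at positions 32, 50, 89, 112.
AluI cuts at 4 sites.

4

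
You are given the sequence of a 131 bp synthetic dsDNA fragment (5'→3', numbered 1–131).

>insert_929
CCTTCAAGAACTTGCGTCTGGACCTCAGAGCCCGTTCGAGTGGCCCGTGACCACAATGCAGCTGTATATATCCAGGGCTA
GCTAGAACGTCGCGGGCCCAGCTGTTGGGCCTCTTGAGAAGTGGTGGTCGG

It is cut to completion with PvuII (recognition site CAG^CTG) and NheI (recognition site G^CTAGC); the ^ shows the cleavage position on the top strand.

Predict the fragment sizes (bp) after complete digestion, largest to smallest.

61, 30, 24, 16 bp

PvuII sites (CAGCTG) start at positions 59, 99.
PvuII cuts after base 3 of each site, so after positions 61, 101.
The NheI site (GCTAGC) starts at position 77.
NheI cuts after the first base of each site, so after position 77.
Combined cut positions: 61, 77, 101.
Linear molecule, 3 cuts → 4 fragments:
  1–61 → 61 bp
  62–77 → 16 bp
  78–101 → 24 bp
  102–131 → 30 bp
Sorted largest to smallest: 61, 30, 24, 16 bp.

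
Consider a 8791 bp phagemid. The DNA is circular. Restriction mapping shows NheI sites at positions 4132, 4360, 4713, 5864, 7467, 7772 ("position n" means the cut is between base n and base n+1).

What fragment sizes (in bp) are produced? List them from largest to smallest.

5151, 1603, 1151, 353, 305, 228 bp

Circular molecule, 6 cuts → 6 fragments:
  4360 − 4132 = 228 bp
  4713 − 4360 = 353 bp
  5864 − 4713 = 1151 bp
  7467 − 5864 = 1603 bp
  7772 − 7467 = 305 bp
  wrap: 8791 − 7772 + 4132 = 5151 bp
Sorted largest to smallest: 5151, 1603, 1151, 353, 305, 228 bp.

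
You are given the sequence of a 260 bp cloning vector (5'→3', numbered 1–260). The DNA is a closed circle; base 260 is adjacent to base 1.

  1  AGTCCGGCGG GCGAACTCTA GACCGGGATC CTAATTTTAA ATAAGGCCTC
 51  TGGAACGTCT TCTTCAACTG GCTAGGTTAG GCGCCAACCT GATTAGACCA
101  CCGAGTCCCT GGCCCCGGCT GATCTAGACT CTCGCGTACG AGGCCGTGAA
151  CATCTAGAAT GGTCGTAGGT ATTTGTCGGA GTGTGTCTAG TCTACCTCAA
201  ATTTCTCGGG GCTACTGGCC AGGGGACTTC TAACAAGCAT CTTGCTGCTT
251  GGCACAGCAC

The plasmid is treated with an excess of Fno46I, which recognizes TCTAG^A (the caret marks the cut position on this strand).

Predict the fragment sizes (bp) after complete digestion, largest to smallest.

124, 106, 30 bp

Fno46I sites (TCTAGA) start at positions 17, 123, 153.
Fno46I cuts after base 5 of each site (before the last base), so after positions 21, 127, 157.
Circular molecule, 3 cuts → 3 fragments:
  22–127 → 106 bp
  128–157 → 30 bp
  158–260 then 1–21 → 103 + 21 = 124 bp
Sorted largest to smallest: 124, 106, 30 bp.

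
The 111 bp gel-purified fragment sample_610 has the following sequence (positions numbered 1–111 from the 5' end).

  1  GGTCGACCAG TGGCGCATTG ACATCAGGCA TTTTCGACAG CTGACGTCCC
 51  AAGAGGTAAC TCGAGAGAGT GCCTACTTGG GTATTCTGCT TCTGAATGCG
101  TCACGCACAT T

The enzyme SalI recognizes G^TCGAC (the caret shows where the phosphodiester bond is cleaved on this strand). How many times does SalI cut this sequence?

1

GTCGAC occurs starting at position 2.
SalI cuts at 1 site.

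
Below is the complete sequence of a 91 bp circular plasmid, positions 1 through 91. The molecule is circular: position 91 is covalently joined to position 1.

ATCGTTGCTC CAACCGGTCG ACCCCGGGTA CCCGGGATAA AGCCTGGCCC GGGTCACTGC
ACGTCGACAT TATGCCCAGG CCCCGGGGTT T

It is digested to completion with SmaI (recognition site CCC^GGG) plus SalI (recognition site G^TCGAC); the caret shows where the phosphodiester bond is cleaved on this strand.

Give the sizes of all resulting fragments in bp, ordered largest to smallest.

24, 21, 17, 13, 8, 8 bp

SmaI sites (CCCGGG) start at positions 23, 31, 48, 82.
SmaI cuts after base 3 of each site, so after positions 25, 33, 50, 84.
SalI sites (GTCGAC) start at positions 17, 63.
SalI cuts after the first base of each site, so after positions 17, 63.
Combined cut positions: 17, 25, 33, 50, 63, 84.
Circular molecule, 6 cuts → 6 fragments:
  18–25 → 8 bp
  26–33 → 8 bp
  34–50 → 17 bp
  51–63 → 13 bp
  64–84 → 21 bp
  85–91 then 1–17 → 7 + 17 = 24 bp
Sorted largest to smallest: 24, 21, 17, 13, 8, 8 bp.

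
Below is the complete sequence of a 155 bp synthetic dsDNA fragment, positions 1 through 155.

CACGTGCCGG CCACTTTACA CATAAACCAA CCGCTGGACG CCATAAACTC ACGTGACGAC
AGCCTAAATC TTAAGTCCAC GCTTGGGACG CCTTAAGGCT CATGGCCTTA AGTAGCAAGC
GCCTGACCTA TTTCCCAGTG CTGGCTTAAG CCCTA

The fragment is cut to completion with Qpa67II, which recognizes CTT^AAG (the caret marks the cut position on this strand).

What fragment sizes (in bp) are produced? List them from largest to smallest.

Qpa67II sites (CTTAAG) start at positions 70, 92, 107, 145.
Qpa67II cuts after base 3 of each site, so after positions 72, 94, 109, 147.
Linear molecule, 4 cuts → 5 fragments:
  1–72 → 72 bp
  73–94 → 22 bp
  95–109 → 15 bp
  110–147 → 38 bp
  148–155 → 8 bp
Sorted largest to smallest: 72, 38, 22, 15, 8 bp.

72, 38, 22, 15, 8 bp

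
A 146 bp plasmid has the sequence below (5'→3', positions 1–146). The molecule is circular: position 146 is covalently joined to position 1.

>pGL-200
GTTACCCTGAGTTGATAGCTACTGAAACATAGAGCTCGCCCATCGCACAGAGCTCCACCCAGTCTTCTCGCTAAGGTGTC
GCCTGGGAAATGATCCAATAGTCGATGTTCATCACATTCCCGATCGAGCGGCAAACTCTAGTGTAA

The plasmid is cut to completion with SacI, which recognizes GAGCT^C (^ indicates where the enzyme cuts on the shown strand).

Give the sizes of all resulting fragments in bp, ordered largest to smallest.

SacI sites (GAGCTC) start at positions 32, 50.
SacI cuts after base 5 of each site (before the last base), so after positions 36, 54.
Circular molecule, 2 cuts → 2 fragments:
  37–54 → 18 bp
  55–146 then 1–36 → 92 + 36 = 128 bp
Sorted largest to smallest: 128, 18 bp.

128, 18 bp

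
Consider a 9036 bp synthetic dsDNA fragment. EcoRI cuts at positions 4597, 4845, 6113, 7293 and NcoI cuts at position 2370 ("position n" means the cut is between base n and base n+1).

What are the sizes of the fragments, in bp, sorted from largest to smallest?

Combined cut positions (sorted): 2370, 4597, 4845, 6113, 7293.
Linear molecule, 5 cuts → 6 fragments:
  2370 − 0 = 2370 bp
  4597 − 2370 = 2227 bp
  4845 − 4597 = 248 bp
  6113 − 4845 = 1268 bp
  7293 − 6113 = 1180 bp
  9036 − 7293 = 1743 bp
Sorted largest to smallest: 2370, 2227, 1743, 1268, 1180, 248 bp.

2370, 2227, 1743, 1268, 1180, 248 bp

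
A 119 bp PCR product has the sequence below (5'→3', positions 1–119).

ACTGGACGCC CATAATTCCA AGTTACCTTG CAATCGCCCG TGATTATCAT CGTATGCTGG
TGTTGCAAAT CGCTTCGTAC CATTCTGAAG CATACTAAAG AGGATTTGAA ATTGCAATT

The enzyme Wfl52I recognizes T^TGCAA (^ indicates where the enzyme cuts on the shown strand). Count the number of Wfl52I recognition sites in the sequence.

TTGCAA occurs starting at positions 28, 63, 112.
Wfl52I cuts at 3 sites.

3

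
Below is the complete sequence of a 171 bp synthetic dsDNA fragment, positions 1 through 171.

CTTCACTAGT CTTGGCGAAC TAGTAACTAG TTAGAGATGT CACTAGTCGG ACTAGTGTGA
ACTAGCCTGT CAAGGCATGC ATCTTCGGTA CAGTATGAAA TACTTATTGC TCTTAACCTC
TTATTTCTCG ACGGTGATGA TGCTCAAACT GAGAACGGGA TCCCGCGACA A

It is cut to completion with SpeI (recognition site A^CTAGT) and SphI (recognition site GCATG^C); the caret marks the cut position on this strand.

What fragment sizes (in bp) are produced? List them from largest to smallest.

SpeI sites (ACTAGT) start at positions 5, 19, 26, 42, 51.
SpeI cuts after the first base of each site, so after positions 5, 19, 26, 42, 51.
The SphI site (GCATGC) starts at position 75.
SphI cuts after base 5 of each site (before the last base), so after position 79.
Combined cut positions: 5, 19, 26, 42, 51, 79.
Linear molecule, 6 cuts → 7 fragments:
  1–5 → 5 bp
  6–19 → 14 bp
  20–26 → 7 bp
  27–42 → 16 bp
  43–51 → 9 bp
  52–79 → 28 bp
  80–171 → 92 bp
Sorted largest to smallest: 92, 28, 16, 14, 9, 7, 5 bp.

92, 28, 16, 14, 9, 7, 5 bp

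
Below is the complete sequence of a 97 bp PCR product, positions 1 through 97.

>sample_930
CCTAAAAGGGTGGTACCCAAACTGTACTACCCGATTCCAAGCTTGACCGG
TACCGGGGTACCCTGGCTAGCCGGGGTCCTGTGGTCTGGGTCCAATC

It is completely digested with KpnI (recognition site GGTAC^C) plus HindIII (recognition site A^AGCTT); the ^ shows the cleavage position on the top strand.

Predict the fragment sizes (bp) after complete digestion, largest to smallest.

36, 23, 16, 14, 8 bp

KpnI sites (GGTACC) start at positions 12, 49, 57.
KpnI cuts after base 5 of each site (before the last base), so after positions 16, 53, 61.
The HindIII site (AAGCTT) starts at position 39.
HindIII cuts after the first base of each site, so after position 39.
Combined cut positions: 16, 39, 53, 61.
Linear molecule, 4 cuts → 5 fragments:
  1–16 → 16 bp
  17–39 → 23 bp
  40–53 → 14 bp
  54–61 → 8 bp
  62–97 → 36 bp
Sorted largest to smallest: 36, 23, 16, 14, 8 bp.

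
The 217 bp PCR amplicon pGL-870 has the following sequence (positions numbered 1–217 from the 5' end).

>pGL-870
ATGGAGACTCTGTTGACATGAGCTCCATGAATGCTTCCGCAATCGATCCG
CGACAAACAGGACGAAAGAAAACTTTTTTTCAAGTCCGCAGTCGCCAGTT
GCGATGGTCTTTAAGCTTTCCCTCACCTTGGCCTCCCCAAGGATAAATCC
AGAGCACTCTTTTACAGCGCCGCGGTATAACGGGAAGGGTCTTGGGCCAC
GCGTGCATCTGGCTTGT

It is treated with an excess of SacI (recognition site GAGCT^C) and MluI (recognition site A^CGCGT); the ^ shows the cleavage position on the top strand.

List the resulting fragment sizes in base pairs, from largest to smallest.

175, 24, 18 bp

The SacI site (GAGCTC) starts at position 20.
SacI cuts after base 5 of each site (before the last base), so after position 24.
The MluI site (ACGCGT) starts at position 199.
MluI cuts after the first base of each site, so after position 199.
Combined cut positions: 24, 199.
Linear molecule, 2 cuts → 3 fragments:
  1–24 → 24 bp
  25–199 → 175 bp
  200–217 → 18 bp
Sorted largest to smallest: 175, 24, 18 bp.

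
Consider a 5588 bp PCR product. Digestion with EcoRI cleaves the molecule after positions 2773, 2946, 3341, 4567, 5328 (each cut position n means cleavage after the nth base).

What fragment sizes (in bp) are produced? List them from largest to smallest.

Linear molecule, 5 cuts → 6 fragments:
  2773 − 0 = 2773 bp
  2946 − 2773 = 173 bp
  3341 − 2946 = 395 bp
  4567 − 3341 = 1226 bp
  5328 − 4567 = 761 bp
  5588 − 5328 = 260 bp
Sorted largest to smallest: 2773, 1226, 761, 395, 260, 173 bp.

2773, 1226, 761, 395, 260, 173 bp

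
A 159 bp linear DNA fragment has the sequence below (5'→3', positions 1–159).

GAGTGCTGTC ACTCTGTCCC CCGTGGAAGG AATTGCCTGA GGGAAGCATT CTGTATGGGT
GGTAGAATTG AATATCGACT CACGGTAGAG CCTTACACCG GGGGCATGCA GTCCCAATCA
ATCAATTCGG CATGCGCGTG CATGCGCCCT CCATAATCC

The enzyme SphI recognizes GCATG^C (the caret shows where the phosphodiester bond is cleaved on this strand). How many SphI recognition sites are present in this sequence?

GCATGC occurs starting at positions 104, 130, 140.
SphI cuts at 3 sites.

3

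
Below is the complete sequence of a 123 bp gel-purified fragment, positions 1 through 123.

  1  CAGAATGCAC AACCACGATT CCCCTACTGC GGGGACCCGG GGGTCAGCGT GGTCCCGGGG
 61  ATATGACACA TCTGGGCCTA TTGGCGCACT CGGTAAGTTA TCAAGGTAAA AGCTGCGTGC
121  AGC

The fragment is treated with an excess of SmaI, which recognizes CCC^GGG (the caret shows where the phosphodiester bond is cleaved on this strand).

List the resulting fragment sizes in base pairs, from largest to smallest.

67, 38, 18 bp

SmaI sites (CCCGGG) start at positions 36, 54.
SmaI cuts after base 3 of each site, so after positions 38, 56.
Linear molecule, 2 cuts → 3 fragments:
  1–38 → 38 bp
  39–56 → 18 bp
  57–123 → 67 bp
Sorted largest to smallest: 67, 38, 18 bp.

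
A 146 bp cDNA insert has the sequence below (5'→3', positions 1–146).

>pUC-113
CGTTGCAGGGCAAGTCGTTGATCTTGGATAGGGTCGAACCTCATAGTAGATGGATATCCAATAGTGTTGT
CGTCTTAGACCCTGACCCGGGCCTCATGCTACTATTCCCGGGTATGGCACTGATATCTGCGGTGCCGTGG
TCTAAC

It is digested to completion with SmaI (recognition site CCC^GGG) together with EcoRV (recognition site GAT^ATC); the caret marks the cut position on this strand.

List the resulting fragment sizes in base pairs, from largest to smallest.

SmaI sites (CCCGGG) start at positions 86, 107.
SmaI cuts after base 3 of each site, so after positions 88, 109.
EcoRV sites (GATATC) start at positions 53, 122.
EcoRV cuts after base 3 of each site, so after positions 55, 124.
Combined cut positions: 55, 88, 109, 124.
Linear molecule, 4 cuts → 5 fragments:
  1–55 → 55 bp
  56–88 → 33 bp
  89–109 → 21 bp
  110–124 → 15 bp
  125–146 → 22 bp
Sorted largest to smallest: 55, 33, 22, 21, 15 bp.

55, 33, 22, 21, 15 bp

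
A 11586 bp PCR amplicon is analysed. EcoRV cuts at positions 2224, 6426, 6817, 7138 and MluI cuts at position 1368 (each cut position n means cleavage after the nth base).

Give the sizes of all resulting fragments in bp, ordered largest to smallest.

Combined cut positions (sorted): 1368, 2224, 6426, 6817, 7138.
Linear molecule, 5 cuts → 6 fragments:
  1368 − 0 = 1368 bp
  2224 − 1368 = 856 bp
  6426 − 2224 = 4202 bp
  6817 − 6426 = 391 bp
  7138 − 6817 = 321 bp
  11586 − 7138 = 4448 bp
Sorted largest to smallest: 4448, 4202, 1368, 856, 391, 321 bp.

4448, 4202, 1368, 856, 391, 321 bp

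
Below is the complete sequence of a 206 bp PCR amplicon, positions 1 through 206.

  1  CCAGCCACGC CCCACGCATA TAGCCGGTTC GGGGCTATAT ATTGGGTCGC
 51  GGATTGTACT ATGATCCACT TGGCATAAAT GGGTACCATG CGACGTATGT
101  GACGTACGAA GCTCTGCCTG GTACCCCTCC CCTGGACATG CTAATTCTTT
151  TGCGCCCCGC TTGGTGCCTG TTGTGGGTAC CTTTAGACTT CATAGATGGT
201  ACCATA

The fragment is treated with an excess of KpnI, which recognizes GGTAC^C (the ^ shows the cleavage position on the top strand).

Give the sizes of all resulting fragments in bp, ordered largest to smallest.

86, 56, 38, 22, 4 bp

KpnI sites (GGTACC) start at positions 82, 120, 176, 198.
KpnI cuts after base 5 of each site (before the last base), so after positions 86, 124, 180, 202.
Linear molecule, 4 cuts → 5 fragments:
  1–86 → 86 bp
  87–124 → 38 bp
  125–180 → 56 bp
  181–202 → 22 bp
  203–206 → 4 bp
Sorted largest to smallest: 86, 56, 38, 22, 4 bp.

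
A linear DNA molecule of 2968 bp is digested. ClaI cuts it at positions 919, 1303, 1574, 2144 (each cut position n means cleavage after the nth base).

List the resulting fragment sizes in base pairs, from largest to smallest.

919, 824, 570, 384, 271 bp

Linear molecule, 4 cuts → 5 fragments:
  919 − 0 = 919 bp
  1303 − 919 = 384 bp
  1574 − 1303 = 271 bp
  2144 − 1574 = 570 bp
  2968 − 2144 = 824 bp
Sorted largest to smallest: 919, 824, 570, 384, 271 bp.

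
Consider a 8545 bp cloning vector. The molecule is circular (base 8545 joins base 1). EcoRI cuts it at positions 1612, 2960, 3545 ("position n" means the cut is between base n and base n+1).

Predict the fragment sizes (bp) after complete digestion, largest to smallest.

Circular molecule, 3 cuts → 3 fragments:
  2960 − 1612 = 1348 bp
  3545 − 2960 = 585 bp
  wrap: 8545 − 3545 + 1612 = 6612 bp
Sorted largest to smallest: 6612, 1348, 585 bp.

6612, 1348, 585 bp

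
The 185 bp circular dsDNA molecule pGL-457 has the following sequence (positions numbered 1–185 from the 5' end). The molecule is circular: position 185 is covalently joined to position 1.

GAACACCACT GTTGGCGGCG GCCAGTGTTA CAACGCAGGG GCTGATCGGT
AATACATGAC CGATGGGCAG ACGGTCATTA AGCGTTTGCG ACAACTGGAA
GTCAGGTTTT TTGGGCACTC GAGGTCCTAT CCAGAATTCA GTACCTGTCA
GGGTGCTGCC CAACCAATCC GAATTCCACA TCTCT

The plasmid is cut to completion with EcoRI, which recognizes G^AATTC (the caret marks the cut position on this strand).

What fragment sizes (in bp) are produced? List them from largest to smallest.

EcoRI sites (GAATTC) start at positions 134, 171.
EcoRI cuts after the first base of each site, so after positions 134, 171.
Circular molecule, 2 cuts → 2 fragments:
  135–171 → 37 bp
  172–185 then 1–134 → 14 + 134 = 148 bp
Sorted largest to smallest: 148, 37 bp.

148, 37 bp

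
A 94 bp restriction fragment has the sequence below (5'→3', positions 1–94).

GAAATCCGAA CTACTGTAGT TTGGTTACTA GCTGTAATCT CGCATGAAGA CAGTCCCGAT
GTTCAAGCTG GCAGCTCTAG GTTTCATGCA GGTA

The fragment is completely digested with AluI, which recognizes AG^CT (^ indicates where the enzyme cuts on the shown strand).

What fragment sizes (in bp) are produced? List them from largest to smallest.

AluI sites (AGCT) start at positions 30, 66, 73.
AluI cuts after base 2 of each site, so after positions 31, 67, 74.
Linear molecule, 3 cuts → 4 fragments:
  1–31 → 31 bp
  32–67 → 36 bp
  68–74 → 7 bp
  75–94 → 20 bp
Sorted largest to smallest: 36, 31, 20, 7 bp.

36, 31, 20, 7 bp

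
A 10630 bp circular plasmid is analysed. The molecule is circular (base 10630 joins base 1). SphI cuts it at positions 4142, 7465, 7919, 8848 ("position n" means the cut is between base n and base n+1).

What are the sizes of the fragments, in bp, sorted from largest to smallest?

5924, 3323, 929, 454 bp

Circular molecule, 4 cuts → 4 fragments:
  7465 − 4142 = 3323 bp
  7919 − 7465 = 454 bp
  8848 − 7919 = 929 bp
  wrap: 10630 − 8848 + 4142 = 5924 bp
Sorted largest to smallest: 5924, 3323, 929, 454 bp.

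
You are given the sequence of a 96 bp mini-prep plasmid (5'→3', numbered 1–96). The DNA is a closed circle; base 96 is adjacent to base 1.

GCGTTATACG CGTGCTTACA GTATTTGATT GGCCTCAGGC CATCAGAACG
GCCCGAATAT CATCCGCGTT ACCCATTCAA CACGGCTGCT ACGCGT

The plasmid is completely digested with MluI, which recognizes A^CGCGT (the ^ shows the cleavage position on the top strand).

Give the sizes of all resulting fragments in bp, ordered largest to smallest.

83, 13 bp

MluI sites (ACGCGT) start at positions 8, 91.
MluI cuts after the first base of each site, so after positions 8, 91.
Circular molecule, 2 cuts → 2 fragments:
  9–91 → 83 bp
  92–96 then 1–8 → 5 + 8 = 13 bp
Sorted largest to smallest: 83, 13 bp.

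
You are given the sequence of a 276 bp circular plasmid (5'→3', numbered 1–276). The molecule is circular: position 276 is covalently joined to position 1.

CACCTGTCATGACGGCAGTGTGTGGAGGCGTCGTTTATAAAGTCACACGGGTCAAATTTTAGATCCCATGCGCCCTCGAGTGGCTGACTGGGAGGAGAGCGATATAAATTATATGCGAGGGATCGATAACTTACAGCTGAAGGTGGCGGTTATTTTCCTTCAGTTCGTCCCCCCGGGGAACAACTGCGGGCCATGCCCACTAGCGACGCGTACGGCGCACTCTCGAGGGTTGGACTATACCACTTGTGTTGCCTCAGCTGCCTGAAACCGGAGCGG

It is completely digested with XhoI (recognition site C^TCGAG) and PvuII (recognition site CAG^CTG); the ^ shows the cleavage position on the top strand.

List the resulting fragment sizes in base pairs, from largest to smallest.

94, 86, 61, 35 bp

XhoI sites (CTCGAG) start at positions 75, 222.
XhoI cuts after the first base of each site, so after positions 75, 222.
PvuII sites (CAGCTG) start at positions 134, 255.
PvuII cuts after base 3 of each site, so after positions 136, 257.
Combined cut positions: 75, 136, 222, 257.
Circular molecule, 4 cuts → 4 fragments:
  76–136 → 61 bp
  137–222 → 86 bp
  223–257 → 35 bp
  258–276 then 1–75 → 19 + 75 = 94 bp
Sorted largest to smallest: 94, 86, 61, 35 bp.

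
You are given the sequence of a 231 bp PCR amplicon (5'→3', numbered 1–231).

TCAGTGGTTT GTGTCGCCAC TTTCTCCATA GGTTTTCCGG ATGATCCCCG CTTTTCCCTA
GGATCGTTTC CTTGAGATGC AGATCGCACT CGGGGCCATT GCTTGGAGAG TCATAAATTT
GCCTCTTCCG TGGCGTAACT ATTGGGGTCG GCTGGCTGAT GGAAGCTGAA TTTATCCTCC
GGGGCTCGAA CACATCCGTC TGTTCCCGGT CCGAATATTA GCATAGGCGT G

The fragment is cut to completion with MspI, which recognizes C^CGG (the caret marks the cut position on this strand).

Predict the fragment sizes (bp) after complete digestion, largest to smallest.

MspI sites (CCGG) start at positions 37, 179, 206.
MspI cuts after the first base of each site, so after positions 37, 179, 206.
Linear molecule, 3 cuts → 4 fragments:
  1–37 → 37 bp
  38–179 → 142 bp
  180–206 → 27 bp
  207–231 → 25 bp
Sorted largest to smallest: 142, 37, 27, 25 bp.

142, 37, 27, 25 bp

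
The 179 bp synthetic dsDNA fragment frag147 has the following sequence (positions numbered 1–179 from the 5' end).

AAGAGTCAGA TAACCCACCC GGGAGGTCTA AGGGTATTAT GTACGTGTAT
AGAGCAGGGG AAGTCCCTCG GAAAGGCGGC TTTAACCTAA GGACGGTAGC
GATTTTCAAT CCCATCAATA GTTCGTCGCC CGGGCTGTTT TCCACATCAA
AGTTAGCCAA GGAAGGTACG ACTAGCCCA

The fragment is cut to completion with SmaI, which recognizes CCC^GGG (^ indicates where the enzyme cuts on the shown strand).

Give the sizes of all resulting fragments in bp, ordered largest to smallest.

SmaI sites (CCCGGG) start at positions 18, 129.
SmaI cuts after base 3 of each site, so after positions 20, 131.
Linear molecule, 2 cuts → 3 fragments:
  1–20 → 20 bp
  21–131 → 111 bp
  132–179 → 48 bp
Sorted largest to smallest: 111, 48, 20 bp.

111, 48, 20 bp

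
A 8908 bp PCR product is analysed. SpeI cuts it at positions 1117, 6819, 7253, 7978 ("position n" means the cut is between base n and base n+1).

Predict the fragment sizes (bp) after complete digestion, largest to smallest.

5702, 1117, 930, 725, 434 bp

Linear molecule, 4 cuts → 5 fragments:
  1117 − 0 = 1117 bp
  6819 − 1117 = 5702 bp
  7253 − 6819 = 434 bp
  7978 − 7253 = 725 bp
  8908 − 7978 = 930 bp
Sorted largest to smallest: 5702, 1117, 930, 725, 434 bp.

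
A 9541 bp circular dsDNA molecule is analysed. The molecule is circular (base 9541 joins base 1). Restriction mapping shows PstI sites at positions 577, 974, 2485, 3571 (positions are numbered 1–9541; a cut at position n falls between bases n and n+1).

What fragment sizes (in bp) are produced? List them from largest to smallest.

6547, 1511, 1086, 397 bp

Circular molecule, 4 cuts → 4 fragments:
  974 − 577 = 397 bp
  2485 − 974 = 1511 bp
  3571 − 2485 = 1086 bp
  wrap: 9541 − 3571 + 577 = 6547 bp
Sorted largest to smallest: 6547, 1511, 1086, 397 bp.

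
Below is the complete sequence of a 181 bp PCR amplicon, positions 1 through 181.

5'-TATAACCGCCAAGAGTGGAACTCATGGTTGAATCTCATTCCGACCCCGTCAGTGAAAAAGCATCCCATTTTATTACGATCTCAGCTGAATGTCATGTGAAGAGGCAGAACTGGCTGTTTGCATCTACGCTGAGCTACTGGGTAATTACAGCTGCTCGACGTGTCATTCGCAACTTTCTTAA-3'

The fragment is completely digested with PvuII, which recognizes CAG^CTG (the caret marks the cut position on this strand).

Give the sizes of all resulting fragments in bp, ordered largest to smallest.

84, 66, 31 bp

PvuII sites (CAGCTG) start at positions 82, 148.
PvuII cuts after base 3 of each site, so after positions 84, 150.
Linear molecule, 2 cuts → 3 fragments:
  1–84 → 84 bp
  85–150 → 66 bp
  151–181 → 31 bp
Sorted largest to smallest: 84, 66, 31 bp.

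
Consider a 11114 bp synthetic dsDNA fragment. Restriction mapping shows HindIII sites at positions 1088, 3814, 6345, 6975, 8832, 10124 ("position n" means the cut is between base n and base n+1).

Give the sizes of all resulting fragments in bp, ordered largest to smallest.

2726, 2531, 1857, 1292, 1088, 990, 630 bp

Linear molecule, 6 cuts → 7 fragments:
  1088 − 0 = 1088 bp
  3814 − 1088 = 2726 bp
  6345 − 3814 = 2531 bp
  6975 − 6345 = 630 bp
  8832 − 6975 = 1857 bp
  10124 − 8832 = 1292 bp
  11114 − 10124 = 990 bp
Sorted largest to smallest: 2726, 2531, 1857, 1292, 1088, 990, 630 bp.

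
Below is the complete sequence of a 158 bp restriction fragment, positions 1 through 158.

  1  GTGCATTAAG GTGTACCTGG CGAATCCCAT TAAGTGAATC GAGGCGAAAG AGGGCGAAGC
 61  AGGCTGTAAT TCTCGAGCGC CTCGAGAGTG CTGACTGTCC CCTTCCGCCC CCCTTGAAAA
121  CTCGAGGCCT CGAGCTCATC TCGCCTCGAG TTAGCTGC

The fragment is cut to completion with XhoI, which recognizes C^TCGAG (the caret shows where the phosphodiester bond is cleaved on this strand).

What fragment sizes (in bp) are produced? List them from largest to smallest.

72, 40, 16, 13, 9, 8 bp

XhoI sites (CTCGAG) start at positions 72, 81, 121, 129, 145.
XhoI cuts after the first base of each site, so after positions 72, 81, 121, 129, 145.
Linear molecule, 5 cuts → 6 fragments:
  1–72 → 72 bp
  73–81 → 9 bp
  82–121 → 40 bp
  122–129 → 8 bp
  130–145 → 16 bp
  146–158 → 13 bp
Sorted largest to smallest: 72, 40, 16, 13, 9, 8 bp.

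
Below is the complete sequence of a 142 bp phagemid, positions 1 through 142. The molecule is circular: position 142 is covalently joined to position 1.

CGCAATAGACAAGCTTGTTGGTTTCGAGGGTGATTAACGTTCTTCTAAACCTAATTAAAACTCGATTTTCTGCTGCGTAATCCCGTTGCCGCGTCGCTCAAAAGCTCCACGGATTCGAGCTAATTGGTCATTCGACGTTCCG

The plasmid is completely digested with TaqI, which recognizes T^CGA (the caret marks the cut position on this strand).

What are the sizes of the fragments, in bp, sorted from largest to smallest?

TaqI sites (TCGA) start at positions 24, 62, 115, 132.
TaqI cuts after the first base of each site, so after positions 24, 62, 115, 132.
Circular molecule, 4 cuts → 4 fragments:
  25–62 → 38 bp
  63–115 → 53 bp
  116–132 → 17 bp
  133–142 then 1–24 → 10 + 24 = 34 bp
Sorted largest to smallest: 53, 38, 34, 17 bp.

53, 38, 34, 17 bp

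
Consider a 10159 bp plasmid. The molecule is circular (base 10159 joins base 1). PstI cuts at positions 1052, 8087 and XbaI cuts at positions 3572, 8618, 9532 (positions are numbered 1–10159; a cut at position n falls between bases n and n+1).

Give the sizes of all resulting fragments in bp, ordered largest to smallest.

4515, 2520, 1679, 914, 531 bp

Combined cut positions (sorted): 1052, 3572, 8087, 8618, 9532.
Circular molecule, 5 cuts → 5 fragments:
  3572 − 1052 = 2520 bp
  8087 − 3572 = 4515 bp
  8618 − 8087 = 531 bp
  9532 − 8618 = 914 bp
  wrap: 10159 − 9532 + 1052 = 1679 bp
Sorted largest to smallest: 4515, 2520, 1679, 914, 531 bp.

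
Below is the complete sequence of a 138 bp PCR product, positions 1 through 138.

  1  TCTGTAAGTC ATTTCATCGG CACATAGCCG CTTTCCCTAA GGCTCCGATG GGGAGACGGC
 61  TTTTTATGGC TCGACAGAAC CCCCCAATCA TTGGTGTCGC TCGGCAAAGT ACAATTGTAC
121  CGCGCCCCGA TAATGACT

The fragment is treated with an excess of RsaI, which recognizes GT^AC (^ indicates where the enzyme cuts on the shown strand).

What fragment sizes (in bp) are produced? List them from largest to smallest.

110, 20, 8 bp

RsaI sites (GTAC) start at positions 109, 117.
RsaI cuts after base 2 of each site, so after positions 110, 118.
Linear molecule, 2 cuts → 3 fragments:
  1–110 → 110 bp
  111–118 → 8 bp
  119–138 → 20 bp
Sorted largest to smallest: 110, 20, 8 bp.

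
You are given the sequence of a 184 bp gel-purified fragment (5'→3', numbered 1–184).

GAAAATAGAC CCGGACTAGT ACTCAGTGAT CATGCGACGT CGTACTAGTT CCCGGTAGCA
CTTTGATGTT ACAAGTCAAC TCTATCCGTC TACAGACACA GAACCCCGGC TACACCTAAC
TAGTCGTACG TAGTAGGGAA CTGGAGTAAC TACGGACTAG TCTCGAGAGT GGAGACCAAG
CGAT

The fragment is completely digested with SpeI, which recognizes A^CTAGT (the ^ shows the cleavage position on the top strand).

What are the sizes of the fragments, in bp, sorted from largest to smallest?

SpeI sites (ACTAGT) start at positions 15, 44, 119, 156.
SpeI cuts after the first base of each site, so after positions 15, 44, 119, 156.
Linear molecule, 4 cuts → 5 fragments:
  1–15 → 15 bp
  16–44 → 29 bp
  45–119 → 75 bp
  120–156 → 37 bp
  157–184 → 28 bp
Sorted largest to smallest: 75, 37, 29, 28, 15 bp.

75, 37, 29, 28, 15 bp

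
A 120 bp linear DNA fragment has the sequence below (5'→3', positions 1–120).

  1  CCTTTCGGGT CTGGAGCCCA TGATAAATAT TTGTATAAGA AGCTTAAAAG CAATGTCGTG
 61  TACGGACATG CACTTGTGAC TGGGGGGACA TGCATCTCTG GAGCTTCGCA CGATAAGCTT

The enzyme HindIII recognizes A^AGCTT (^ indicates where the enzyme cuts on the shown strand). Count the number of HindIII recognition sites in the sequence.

2

AAGCTT occurs starting at positions 40, 115.
HindIII cuts at 2 sites.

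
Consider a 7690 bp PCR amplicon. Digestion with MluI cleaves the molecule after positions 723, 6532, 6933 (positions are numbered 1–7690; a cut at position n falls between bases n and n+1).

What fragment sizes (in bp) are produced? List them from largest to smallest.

5809, 757, 723, 401 bp

Linear molecule, 3 cuts → 4 fragments:
  723 − 0 = 723 bp
  6532 − 723 = 5809 bp
  6933 − 6532 = 401 bp
  7690 − 6933 = 757 bp
Sorted largest to smallest: 5809, 757, 723, 401 bp.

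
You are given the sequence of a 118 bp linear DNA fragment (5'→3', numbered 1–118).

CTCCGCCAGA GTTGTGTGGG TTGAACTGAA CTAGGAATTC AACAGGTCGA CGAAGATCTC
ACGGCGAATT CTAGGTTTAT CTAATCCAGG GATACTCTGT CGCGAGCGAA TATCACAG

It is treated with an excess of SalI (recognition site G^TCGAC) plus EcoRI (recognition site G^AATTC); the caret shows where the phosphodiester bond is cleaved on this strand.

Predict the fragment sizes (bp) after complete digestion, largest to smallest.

The SalI site (GTCGAC) starts at position 46.
SalI cuts after the first base of each site, so after position 46.
EcoRI sites (GAATTC) start at positions 35, 66.
EcoRI cuts after the first base of each site, so after positions 35, 66.
Combined cut positions: 35, 46, 66.
Linear molecule, 3 cuts → 4 fragments:
  1–35 → 35 bp
  36–46 → 11 bp
  47–66 → 20 bp
  67–118 → 52 bp
Sorted largest to smallest: 52, 35, 20, 11 bp.

52, 35, 20, 11 bp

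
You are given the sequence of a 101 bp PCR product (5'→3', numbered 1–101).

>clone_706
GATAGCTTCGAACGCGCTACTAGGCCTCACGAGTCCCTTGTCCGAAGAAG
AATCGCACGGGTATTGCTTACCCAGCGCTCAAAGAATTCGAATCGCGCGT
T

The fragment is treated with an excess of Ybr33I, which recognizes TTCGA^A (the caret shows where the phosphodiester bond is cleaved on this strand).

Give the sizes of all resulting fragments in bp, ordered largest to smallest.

80, 11, 10 bp

Ybr33I sites (TTCGAA) start at positions 7, 87.
Ybr33I cuts after base 5 of each site (before the last base), so after positions 11, 91.
Linear molecule, 2 cuts → 3 fragments:
  1–11 → 11 bp
  12–91 → 80 bp
  92–101 → 10 bp
Sorted largest to smallest: 80, 11, 10 bp.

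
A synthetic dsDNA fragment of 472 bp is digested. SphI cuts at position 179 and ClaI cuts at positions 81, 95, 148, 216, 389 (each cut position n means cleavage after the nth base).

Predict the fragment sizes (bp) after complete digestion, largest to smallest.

Combined cut positions (sorted): 81, 95, 148, 179, 216, 389.
Linear molecule, 6 cuts → 7 fragments:
  81 − 0 = 81 bp
  95 − 81 = 14 bp
  148 − 95 = 53 bp
  179 − 148 = 31 bp
  216 − 179 = 37 bp
  389 − 216 = 173 bp
  472 − 389 = 83 bp
Sorted largest to smallest: 173, 83, 81, 53, 37, 31, 14 bp.

173, 83, 81, 53, 37, 31, 14 bp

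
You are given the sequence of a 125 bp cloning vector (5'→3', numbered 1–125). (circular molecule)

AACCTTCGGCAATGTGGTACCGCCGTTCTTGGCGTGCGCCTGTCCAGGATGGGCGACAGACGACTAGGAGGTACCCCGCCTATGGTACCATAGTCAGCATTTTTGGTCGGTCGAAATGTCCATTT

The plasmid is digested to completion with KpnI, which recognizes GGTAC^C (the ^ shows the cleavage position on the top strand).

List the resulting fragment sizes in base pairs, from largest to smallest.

KpnI sites (GGTACC) start at positions 16, 70, 84.
KpnI cuts after base 5 of each site (before the last base), so after positions 20, 74, 88.
Circular molecule, 3 cuts → 3 fragments:
  21–74 → 54 bp
  75–88 → 14 bp
  89–125 then 1–20 → 37 + 20 = 57 bp
Sorted largest to smallest: 57, 54, 14 bp.

57, 54, 14 bp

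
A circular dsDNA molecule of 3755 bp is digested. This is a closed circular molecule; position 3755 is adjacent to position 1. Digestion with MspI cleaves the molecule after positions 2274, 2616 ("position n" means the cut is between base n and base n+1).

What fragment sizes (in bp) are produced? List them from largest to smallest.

3413, 342 bp

Circular molecule, 2 cuts → 2 fragments:
  2616 − 2274 = 342 bp
  wrap: 3755 − 2616 + 2274 = 3413 bp
Sorted largest to smallest: 3413, 342 bp.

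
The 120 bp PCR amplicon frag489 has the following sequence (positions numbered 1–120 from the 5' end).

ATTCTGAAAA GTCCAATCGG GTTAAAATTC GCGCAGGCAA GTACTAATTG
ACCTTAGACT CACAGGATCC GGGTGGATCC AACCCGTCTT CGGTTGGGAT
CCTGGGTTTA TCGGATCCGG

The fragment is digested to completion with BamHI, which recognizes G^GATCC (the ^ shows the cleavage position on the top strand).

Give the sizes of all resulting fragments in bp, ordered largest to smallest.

65, 22, 16, 10, 7 bp

BamHI sites (GGATCC) start at positions 65, 75, 97, 113.
BamHI cuts after the first base of each site, so after positions 65, 75, 97, 113.
Linear molecule, 4 cuts → 5 fragments:
  1–65 → 65 bp
  66–75 → 10 bp
  76–97 → 22 bp
  98–113 → 16 bp
  114–120 → 7 bp
Sorted largest to smallest: 65, 22, 16, 10, 7 bp.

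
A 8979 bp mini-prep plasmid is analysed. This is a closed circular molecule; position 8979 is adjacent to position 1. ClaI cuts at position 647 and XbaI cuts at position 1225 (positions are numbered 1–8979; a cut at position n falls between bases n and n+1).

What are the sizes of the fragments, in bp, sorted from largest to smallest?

Combined cut positions (sorted): 647, 1225.
Circular molecule, 2 cuts → 2 fragments:
  1225 − 647 = 578 bp
  wrap: 8979 − 1225 + 647 = 8401 bp
Sorted largest to smallest: 8401, 578 bp.

8401, 578 bp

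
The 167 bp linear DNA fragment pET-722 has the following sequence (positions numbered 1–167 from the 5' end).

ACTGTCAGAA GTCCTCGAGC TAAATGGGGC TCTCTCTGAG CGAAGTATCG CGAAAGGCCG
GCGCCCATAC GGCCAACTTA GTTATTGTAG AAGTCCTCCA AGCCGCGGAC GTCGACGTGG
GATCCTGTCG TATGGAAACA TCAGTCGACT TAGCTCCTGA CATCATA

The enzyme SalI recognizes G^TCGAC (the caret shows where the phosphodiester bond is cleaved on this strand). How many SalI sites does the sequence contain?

2

GTCGAC occurs starting at positions 111, 144.
SalI cuts at 2 sites.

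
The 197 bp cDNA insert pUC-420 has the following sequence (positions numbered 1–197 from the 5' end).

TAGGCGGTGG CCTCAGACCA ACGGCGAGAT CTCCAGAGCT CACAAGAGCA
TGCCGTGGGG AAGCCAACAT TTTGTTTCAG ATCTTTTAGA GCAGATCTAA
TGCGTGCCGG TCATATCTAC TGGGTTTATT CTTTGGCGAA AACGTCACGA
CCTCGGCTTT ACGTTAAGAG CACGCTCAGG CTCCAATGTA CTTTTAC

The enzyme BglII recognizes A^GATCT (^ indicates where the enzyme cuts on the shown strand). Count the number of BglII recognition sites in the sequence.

AGATCT occurs starting at positions 27, 79, 93.
BglII cuts at 3 sites.

3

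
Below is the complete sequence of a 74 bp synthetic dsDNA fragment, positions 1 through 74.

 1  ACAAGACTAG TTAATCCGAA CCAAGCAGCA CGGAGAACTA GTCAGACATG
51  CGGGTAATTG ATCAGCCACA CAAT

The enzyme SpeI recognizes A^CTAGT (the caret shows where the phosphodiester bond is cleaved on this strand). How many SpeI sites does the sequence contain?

ACTAGT occurs starting at positions 6, 37.
SpeI cuts at 2 sites.

2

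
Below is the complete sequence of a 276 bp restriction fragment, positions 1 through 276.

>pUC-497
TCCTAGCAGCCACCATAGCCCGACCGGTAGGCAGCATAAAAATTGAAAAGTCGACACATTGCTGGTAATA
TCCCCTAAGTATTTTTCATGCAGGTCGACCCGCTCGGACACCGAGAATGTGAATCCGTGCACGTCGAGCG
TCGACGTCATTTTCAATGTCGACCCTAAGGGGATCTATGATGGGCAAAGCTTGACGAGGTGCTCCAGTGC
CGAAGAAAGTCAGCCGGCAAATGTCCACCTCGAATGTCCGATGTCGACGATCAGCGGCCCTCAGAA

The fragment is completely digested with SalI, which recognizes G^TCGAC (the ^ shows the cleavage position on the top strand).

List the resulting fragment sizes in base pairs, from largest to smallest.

95, 50, 46, 44, 23, 18 bp

SalI sites (GTCGAC) start at positions 50, 94, 140, 158, 253.
SalI cuts after the first base of each site, so after positions 50, 94, 140, 158, 253.
Linear molecule, 5 cuts → 6 fragments:
  1–50 → 50 bp
  51–94 → 44 bp
  95–140 → 46 bp
  141–158 → 18 bp
  159–253 → 95 bp
  254–276 → 23 bp
Sorted largest to smallest: 95, 50, 46, 44, 23, 18 bp.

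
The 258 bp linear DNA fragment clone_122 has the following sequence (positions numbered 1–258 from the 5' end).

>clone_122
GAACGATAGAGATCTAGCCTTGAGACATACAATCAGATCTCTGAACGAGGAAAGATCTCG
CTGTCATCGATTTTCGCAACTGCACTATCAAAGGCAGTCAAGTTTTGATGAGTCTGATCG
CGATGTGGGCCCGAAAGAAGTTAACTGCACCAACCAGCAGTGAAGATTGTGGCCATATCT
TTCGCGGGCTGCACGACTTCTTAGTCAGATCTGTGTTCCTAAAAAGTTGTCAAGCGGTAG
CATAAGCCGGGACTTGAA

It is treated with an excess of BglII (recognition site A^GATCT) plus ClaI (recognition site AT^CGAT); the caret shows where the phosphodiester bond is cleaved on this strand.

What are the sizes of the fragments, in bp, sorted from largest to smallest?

BglII sites (AGATCT) start at positions 10, 35, 53, 207.
BglII cuts after the first base of each site, so after positions 10, 35, 53, 207.
The ClaI site (ATCGAT) starts at position 66.
ClaI cuts after base 2 of each site, so after position 67.
Combined cut positions: 10, 35, 53, 67, 207.
Linear molecule, 5 cuts → 6 fragments:
  1–10 → 10 bp
  11–35 → 25 bp
  36–53 → 18 bp
  54–67 → 14 bp
  68–207 → 140 bp
  208–258 → 51 bp
Sorted largest to smallest: 140, 51, 25, 18, 14, 10 bp.

140, 51, 25, 18, 14, 10 bp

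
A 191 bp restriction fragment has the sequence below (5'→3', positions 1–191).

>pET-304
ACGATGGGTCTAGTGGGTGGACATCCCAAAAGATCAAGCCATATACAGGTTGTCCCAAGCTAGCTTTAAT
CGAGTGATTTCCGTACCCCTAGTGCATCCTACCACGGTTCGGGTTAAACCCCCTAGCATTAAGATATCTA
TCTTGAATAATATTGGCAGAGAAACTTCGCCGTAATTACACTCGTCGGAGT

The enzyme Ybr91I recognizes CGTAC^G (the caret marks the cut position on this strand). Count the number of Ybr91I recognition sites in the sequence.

0

No occurrence of CGTACG is present in the sequence.
Ybr91I does not cut: 0 sites.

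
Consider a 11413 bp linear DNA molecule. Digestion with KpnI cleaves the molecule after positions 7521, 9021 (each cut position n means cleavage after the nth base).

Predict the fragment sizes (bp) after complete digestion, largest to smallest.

7521, 2392, 1500 bp

Linear molecule, 2 cuts → 3 fragments:
  7521 − 0 = 7521 bp
  9021 − 7521 = 1500 bp
  11413 − 9021 = 2392 bp
Sorted largest to smallest: 7521, 2392, 1500 bp.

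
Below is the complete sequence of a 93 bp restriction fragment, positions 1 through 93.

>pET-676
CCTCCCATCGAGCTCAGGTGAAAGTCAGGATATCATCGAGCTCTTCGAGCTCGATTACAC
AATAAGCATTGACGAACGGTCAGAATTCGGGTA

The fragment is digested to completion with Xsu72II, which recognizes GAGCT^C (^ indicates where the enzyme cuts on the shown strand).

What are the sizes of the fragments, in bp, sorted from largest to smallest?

Xsu72II sites (GAGCTC) start at positions 10, 38, 47.
Xsu72II cuts after base 5 of each site (before the last base), so after positions 14, 42, 51.
Linear molecule, 3 cuts → 4 fragments:
  1–14 → 14 bp
  15–42 → 28 bp
  43–51 → 9 bp
  52–93 → 42 bp
Sorted largest to smallest: 42, 28, 14, 9 bp.

42, 28, 14, 9 bp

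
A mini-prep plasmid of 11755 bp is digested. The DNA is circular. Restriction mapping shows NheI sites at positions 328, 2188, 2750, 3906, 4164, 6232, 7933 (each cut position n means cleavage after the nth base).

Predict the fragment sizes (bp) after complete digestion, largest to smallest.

4150, 2068, 1860, 1701, 1156, 562, 258 bp

Circular molecule, 7 cuts → 7 fragments:
  2188 − 328 = 1860 bp
  2750 − 2188 = 562 bp
  3906 − 2750 = 1156 bp
  4164 − 3906 = 258 bp
  6232 − 4164 = 2068 bp
  7933 − 6232 = 1701 bp
  wrap: 11755 − 7933 + 328 = 4150 bp
Sorted largest to smallest: 4150, 2068, 1860, 1701, 1156, 562, 258 bp.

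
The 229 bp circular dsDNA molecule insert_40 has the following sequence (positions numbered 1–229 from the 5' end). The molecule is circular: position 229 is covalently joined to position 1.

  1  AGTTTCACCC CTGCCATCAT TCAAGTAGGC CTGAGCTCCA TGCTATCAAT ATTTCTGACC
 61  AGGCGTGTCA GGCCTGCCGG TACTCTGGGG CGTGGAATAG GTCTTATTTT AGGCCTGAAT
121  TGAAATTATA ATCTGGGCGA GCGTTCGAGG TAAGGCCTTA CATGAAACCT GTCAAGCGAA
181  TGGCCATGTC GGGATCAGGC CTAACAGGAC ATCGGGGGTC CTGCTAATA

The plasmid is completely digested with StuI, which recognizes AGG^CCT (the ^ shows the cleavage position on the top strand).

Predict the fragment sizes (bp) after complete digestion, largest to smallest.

StuI sites (AGGCCT) start at positions 27, 70, 111, 153, 197.
StuI cuts after base 3 of each site, so after positions 29, 72, 113, 155, 199.
Circular molecule, 5 cuts → 5 fragments:
  30–72 → 43 bp
  73–113 → 41 bp
  114–155 → 42 bp
  156–199 → 44 bp
  200–229 then 1–29 → 30 + 29 = 59 bp
Sorted largest to smallest: 59, 44, 43, 42, 41 bp.

59, 44, 43, 42, 41 bp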